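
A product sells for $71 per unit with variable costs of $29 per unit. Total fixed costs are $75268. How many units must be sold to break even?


Formula: BEQ = Fixed Costs / (Price - Variable Cost)
Contribution margin = $71 - $29 = $42/unit
BEQ = ceil($75268 / $42/unit) = ceil(1792.1) = 1793 units

1793 units


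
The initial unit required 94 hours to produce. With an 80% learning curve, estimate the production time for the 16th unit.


Formula: T_n = T_1 * (learning_rate)^(log2(n)) where learning_rate = rate/100
Doublings = log2(16) = 4
T_n = 94 * 0.8^4
T_n = 94 * 0.4096 = 38.5 hours

38.5 hours


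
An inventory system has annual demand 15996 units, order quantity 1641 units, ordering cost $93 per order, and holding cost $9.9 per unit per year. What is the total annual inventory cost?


TC = 15996/1641 * 93 + 1641/2 * 9.9

$9029.49


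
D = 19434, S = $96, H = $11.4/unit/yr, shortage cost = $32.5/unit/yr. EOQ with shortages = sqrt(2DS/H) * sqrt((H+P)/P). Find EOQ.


Formula: EOQ* = sqrt(2DS/H) * sqrt((H+P)/P)
Base EOQ = sqrt(2*19434*96/11.4) = 572.11 units
Correction = sqrt((11.4+32.5)/32.5) = 1.16223
EOQ* = 572.11 * 1.16223 = 664.9 units

664.9 units


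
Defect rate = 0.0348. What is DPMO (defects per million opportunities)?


DPMO = defect_rate * 1000000 = 0.0348 * 1000000

34800


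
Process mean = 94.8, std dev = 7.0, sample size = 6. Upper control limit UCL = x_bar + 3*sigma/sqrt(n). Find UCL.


UCL = 94.8 + 3 * 7.0 / sqrt(6)

103.37


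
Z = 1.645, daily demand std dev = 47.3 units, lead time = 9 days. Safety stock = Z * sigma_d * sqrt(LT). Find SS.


Formula: SS = z * sigma_d * sqrt(LT)
sqrt(LT) = sqrt(9) = 3.0
SS = 1.645 * 47.3 * 3.0
SS = 233.4 units

233.4 units


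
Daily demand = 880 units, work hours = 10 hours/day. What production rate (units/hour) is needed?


Formula: Production Rate = Daily Demand / Available Hours
Rate = 880 units/day / 10 hours/day
Rate = 88.0 units/hour

88.0 units/hour


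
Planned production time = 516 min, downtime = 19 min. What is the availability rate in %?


Formula: Availability = (Planned Time - Downtime) / Planned Time * 100
Uptime = 516 - 19 = 497 min
Availability = 497 / 516 * 100 = 96.3%

96.3%


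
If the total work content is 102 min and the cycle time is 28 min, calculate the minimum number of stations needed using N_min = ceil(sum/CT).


Formula: N_min = ceil(Sum of Task Times / Cycle Time)
N_min = ceil(102 min / 28 min) = ceil(3.6429)
N_min = 4 stations

4


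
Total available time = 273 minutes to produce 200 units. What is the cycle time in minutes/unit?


Formula: CT = Available Time / Number of Units
CT = 273 min / 200 units
CT = 1.37 min/unit

1.37 min/unit


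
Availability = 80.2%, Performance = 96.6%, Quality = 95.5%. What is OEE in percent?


Formula: OEE = Availability * Performance * Quality / 10000
A * P = 80.2% * 96.6% / 100 = 77.47%
OEE = 77.47% * 95.5% / 100 = 74.0%

74.0%


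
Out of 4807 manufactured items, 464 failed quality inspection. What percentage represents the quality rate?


Formula: Quality Rate = Good Pieces / Total Pieces * 100
Good pieces = 4807 - 464 = 4343
QR = 4343 / 4807 * 100 = 90.3%

90.3%


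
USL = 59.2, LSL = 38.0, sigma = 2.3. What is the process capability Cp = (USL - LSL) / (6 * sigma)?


Cp = (59.2 - 38.0) / (6 * 2.3)

1.54


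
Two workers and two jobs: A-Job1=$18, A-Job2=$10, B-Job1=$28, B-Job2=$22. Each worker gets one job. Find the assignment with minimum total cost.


Option 1: A->1 + B->2 = $18 + $22 = $40
Option 2: A->2 + B->1 = $10 + $28 = $38
Min cost = min($40, $38) = $38

$38


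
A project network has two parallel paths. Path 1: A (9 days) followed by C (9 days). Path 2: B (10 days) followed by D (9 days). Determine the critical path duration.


Path 1 = 9 + 9 = 18 days
Path 2 = 10 + 9 = 19 days
Duration = max(18, 19) = 19 days

19 days


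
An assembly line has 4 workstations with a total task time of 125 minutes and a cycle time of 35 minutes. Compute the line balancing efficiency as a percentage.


Formula: Efficiency = Sum of Task Times / (N_stations * CT) * 100
Total station capacity = 4 stations * 35 min = 140 min
Efficiency = 125 / 140 * 100 = 89.3%

89.3%


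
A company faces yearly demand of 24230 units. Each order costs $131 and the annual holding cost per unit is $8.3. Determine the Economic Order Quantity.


Formula: EOQ = sqrt(2 * D * S / H)
Numerator: 2 * 24230 * 131 = 6348260
2DS/H = 6348260 / 8.3 = 764850.6
EOQ = sqrt(764850.6) = 874.6 units

874.6 units


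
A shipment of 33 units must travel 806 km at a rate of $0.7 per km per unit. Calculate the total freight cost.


TC = dist * cost * units = 806 * 0.7 * 33 = $18618.60

$18618.60


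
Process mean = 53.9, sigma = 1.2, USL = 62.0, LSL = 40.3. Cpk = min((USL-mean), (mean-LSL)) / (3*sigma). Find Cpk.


Cpu = (62.0 - 53.9) / (3 * 1.2) = 2.25
Cpl = (53.9 - 40.3) / (3 * 1.2) = 3.78
Cpk = min(2.25, 3.78) = 2.25

2.25


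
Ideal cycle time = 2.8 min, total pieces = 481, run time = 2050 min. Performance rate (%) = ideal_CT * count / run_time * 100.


Formula: Performance = (Ideal CT * Total Count) / Run Time * 100
Ideal output time = 2.8 * 481 = 1346.8 min
Performance = 1346.8 / 2050 * 100 = 65.7%

65.7%


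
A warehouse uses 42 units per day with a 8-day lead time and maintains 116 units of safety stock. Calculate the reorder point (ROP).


Formula: ROP = (Daily Demand * Lead Time) + Safety Stock
Demand during lead time = 42 * 8 = 336 units
ROP = 336 + 116 = 452 units

452 units


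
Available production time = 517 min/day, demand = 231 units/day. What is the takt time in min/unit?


Formula: Takt Time = Available Production Time / Customer Demand
Takt = 517 min/day / 231 units/day
Takt = 2.24 min/unit

2.24 min/unit


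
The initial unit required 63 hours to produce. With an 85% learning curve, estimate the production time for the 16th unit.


Formula: T_n = T_1 * (learning_rate)^(log2(n)) where learning_rate = rate/100
Doublings = log2(16) = 4
T_n = 63 * 0.85^4
T_n = 63 * 0.522 = 32.9 hours

32.9 hours


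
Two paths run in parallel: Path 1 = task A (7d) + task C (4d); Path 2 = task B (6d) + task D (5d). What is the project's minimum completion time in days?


Path 1 = 7 + 4 = 11 days
Path 2 = 6 + 5 = 11 days
Duration = max(11, 11) = 11 days

11 days


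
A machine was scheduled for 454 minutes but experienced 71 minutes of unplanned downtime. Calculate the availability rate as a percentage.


Formula: Availability = (Planned Time - Downtime) / Planned Time * 100
Uptime = 454 - 71 = 383 min
Availability = 383 / 454 * 100 = 84.4%

84.4%


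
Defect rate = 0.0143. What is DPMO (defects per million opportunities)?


DPMO = defect_rate * 1000000 = 0.0143 * 1000000

14300


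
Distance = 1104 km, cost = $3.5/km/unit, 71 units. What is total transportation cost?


TC = dist * cost * units = 1104 * 3.5 * 71 = $274344.00

$274344.00


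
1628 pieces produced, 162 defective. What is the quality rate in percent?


Formula: Quality Rate = Good Pieces / Total Pieces * 100
Good pieces = 1628 - 162 = 1466
QR = 1466 / 1628 * 100 = 90.0%

90.0%


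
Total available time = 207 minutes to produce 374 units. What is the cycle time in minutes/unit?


Formula: CT = Available Time / Number of Units
CT = 207 min / 374 units
CT = 0.55 min/unit

0.55 min/unit


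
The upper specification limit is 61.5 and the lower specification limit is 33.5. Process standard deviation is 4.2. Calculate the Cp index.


Cp = (61.5 - 33.5) / (6 * 4.2)

1.11


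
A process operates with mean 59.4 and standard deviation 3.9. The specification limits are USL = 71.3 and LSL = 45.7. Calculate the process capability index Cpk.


Cpu = (71.3 - 59.4) / (3 * 3.9) = 1.02
Cpl = (59.4 - 45.7) / (3 * 3.9) = 1.17
Cpk = min(1.02, 1.17) = 1.02

1.02


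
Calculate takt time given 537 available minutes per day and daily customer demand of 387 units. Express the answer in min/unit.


Formula: Takt Time = Available Production Time / Customer Demand
Takt = 537 min/day / 387 units/day
Takt = 1.39 min/unit

1.39 min/unit


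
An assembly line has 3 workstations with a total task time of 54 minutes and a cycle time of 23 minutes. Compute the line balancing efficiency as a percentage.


Formula: Efficiency = Sum of Task Times / (N_stations * CT) * 100
Total station capacity = 3 stations * 23 min = 69 min
Efficiency = 54 / 69 * 100 = 78.3%

78.3%


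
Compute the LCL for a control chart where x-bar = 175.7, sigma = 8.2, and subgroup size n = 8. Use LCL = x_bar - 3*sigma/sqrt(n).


LCL = 175.7 - 3 * 8.2 / sqrt(8)

167.0


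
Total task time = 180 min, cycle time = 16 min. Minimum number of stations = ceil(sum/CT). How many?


Formula: N_min = ceil(Sum of Task Times / Cycle Time)
N_min = ceil(180 min / 16 min) = ceil(11.25)
N_min = 12 stations

12


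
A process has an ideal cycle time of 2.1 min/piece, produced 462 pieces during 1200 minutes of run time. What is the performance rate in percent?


Formula: Performance = (Ideal CT * Total Count) / Run Time * 100
Ideal output time = 2.1 * 462 = 970.2 min
Performance = 970.2 / 1200 * 100 = 80.9%

80.9%


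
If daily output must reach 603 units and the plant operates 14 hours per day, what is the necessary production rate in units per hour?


Formula: Production Rate = Daily Demand / Available Hours
Rate = 603 units/day / 14 hours/day
Rate = 43.1 units/hour

43.1 units/hour


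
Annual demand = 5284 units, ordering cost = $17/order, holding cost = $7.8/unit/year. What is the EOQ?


Formula: EOQ = sqrt(2 * D * S / H)
Numerator: 2 * 5284 * 17 = 179656
2DS/H = 179656 / 7.8 = 23032.8
EOQ = sqrt(23032.8) = 151.8 units

151.8 units


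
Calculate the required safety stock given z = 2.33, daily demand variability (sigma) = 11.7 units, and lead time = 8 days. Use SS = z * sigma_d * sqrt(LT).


Formula: SS = z * sigma_d * sqrt(LT)
sqrt(LT) = sqrt(8) = 2.8284
SS = 2.33 * 11.7 * 2.8284
SS = 77.1 units

77.1 units


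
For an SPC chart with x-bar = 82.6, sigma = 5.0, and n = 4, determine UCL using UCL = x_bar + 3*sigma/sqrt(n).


UCL = 82.6 + 3 * 5.0 / sqrt(4)

90.1


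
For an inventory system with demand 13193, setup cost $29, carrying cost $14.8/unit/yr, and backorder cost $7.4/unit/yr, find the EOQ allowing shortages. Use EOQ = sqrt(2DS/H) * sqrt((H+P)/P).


Formula: EOQ* = sqrt(2DS/H) * sqrt((H+P)/P)
Base EOQ = sqrt(2*13193*29/14.8) = 227.38 units
Correction = sqrt((14.8+7.4)/7.4) = 1.73205
EOQ* = 227.38 * 1.73205 = 393.8 units

393.8 units


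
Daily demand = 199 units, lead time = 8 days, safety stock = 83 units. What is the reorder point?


Formula: ROP = (Daily Demand * Lead Time) + Safety Stock
Demand during lead time = 199 * 8 = 1592 units
ROP = 1592 + 83 = 1675 units

1675 units


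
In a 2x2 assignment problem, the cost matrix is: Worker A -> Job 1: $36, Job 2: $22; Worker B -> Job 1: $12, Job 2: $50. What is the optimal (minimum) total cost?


Option 1: A->1 + B->2 = $36 + $50 = $86
Option 2: A->2 + B->1 = $22 + $12 = $34
Min cost = min($86, $34) = $34

$34


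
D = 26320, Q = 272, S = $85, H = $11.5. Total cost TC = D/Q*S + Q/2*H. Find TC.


TC = 26320/272 * 85 + 272/2 * 11.5

$9789.00


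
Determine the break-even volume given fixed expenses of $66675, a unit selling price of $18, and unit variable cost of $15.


Formula: BEQ = Fixed Costs / (Price - Variable Cost)
Contribution margin = $18 - $15 = $3/unit
BEQ = ceil($66675 / $3/unit) = ceil(22225.0) = 22225 units

22225 units


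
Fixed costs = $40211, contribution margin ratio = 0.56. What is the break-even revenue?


Formula: BER = Fixed Costs / Contribution Margin Ratio
BER = $40211 / 0.56
BER = $71805.36 (to the nearest cent)

$71805.36


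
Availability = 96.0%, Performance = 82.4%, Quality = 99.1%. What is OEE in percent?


Formula: OEE = Availability * Performance * Quality / 10000
A * P = 96.0% * 82.4% / 100 = 79.1%
OEE = 79.1% * 99.1% / 100 = 78.4%

78.4%


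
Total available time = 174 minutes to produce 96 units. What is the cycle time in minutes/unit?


Formula: CT = Available Time / Number of Units
CT = 174 min / 96 units
CT = 1.81 min/unit

1.81 min/unit


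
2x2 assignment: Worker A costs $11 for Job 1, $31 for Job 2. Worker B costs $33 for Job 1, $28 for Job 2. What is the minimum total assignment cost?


Option 1: A->1 + B->2 = $11 + $28 = $39
Option 2: A->2 + B->1 = $31 + $33 = $64
Min cost = min($39, $64) = $39

$39


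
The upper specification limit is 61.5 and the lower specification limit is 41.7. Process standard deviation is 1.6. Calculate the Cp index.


Cp = (61.5 - 41.7) / (6 * 1.6)

2.06


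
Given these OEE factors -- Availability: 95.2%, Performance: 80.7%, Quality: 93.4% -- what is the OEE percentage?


Formula: OEE = Availability * Performance * Quality / 10000
A * P = 95.2% * 80.7% / 100 = 76.83%
OEE = 76.83% * 93.4% / 100 = 71.8%

71.8%


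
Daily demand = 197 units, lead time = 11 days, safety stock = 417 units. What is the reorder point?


Formula: ROP = (Daily Demand * Lead Time) + Safety Stock
Demand during lead time = 197 * 11 = 2167 units
ROP = 2167 + 417 = 2584 units

2584 units


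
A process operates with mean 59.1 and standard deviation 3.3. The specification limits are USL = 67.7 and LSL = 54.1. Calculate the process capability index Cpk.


Cpu = (67.7 - 59.1) / (3 * 3.3) = 0.87
Cpl = (59.1 - 54.1) / (3 * 3.3) = 0.51
Cpk = min(0.87, 0.51) = 0.51

0.51


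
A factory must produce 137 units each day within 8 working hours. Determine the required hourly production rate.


Formula: Production Rate = Daily Demand / Available Hours
Rate = 137 units/day / 8 hours/day
Rate = 17.1 units/hour

17.1 units/hour


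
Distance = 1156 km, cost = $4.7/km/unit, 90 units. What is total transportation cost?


TC = dist * cost * units = 1156 * 4.7 * 90 = $488988.00

$488988.00


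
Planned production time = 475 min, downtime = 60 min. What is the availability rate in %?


Formula: Availability = (Planned Time - Downtime) / Planned Time * 100
Uptime = 475 - 60 = 415 min
Availability = 415 / 475 * 100 = 87.4%

87.4%


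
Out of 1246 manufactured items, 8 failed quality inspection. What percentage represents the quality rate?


Formula: Quality Rate = Good Pieces / Total Pieces * 100
Good pieces = 1246 - 8 = 1238
QR = 1238 / 1246 * 100 = 99.4%

99.4%


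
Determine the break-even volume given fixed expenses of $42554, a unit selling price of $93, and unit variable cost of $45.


Formula: BEQ = Fixed Costs / (Price - Variable Cost)
Contribution margin = $93 - $45 = $48/unit
BEQ = ceil($42554 / $48/unit) = ceil(886.54) = 887 units

887 units


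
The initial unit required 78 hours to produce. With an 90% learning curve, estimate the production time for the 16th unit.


Formula: T_n = T_1 * (learning_rate)^(log2(n)) where learning_rate = rate/100
Doublings = log2(16) = 4
T_n = 78 * 0.9^4
T_n = 78 * 0.6561 = 51.2 hours

51.2 hours


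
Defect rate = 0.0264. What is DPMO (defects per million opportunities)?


DPMO = defect_rate * 1000000 = 0.0264 * 1000000

26400


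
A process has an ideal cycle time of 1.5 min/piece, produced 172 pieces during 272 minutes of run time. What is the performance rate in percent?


Formula: Performance = (Ideal CT * Total Count) / Run Time * 100
Ideal output time = 1.5 * 172 = 258.0 min
Performance = 258.0 / 272 * 100 = 94.9%

94.9%


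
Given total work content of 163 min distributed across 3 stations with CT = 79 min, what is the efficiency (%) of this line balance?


Formula: Efficiency = Sum of Task Times / (N_stations * CT) * 100
Total station capacity = 3 stations * 79 min = 237 min
Efficiency = 163 / 237 * 100 = 68.8%

68.8%


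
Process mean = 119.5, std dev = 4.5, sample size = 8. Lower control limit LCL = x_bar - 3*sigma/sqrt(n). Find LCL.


LCL = 119.5 - 3 * 4.5 / sqrt(8)

114.73


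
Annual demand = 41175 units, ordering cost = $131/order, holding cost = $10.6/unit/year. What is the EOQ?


Formula: EOQ = sqrt(2 * D * S / H)
Numerator: 2 * 41175 * 131 = 10787850
2DS/H = 10787850 / 10.6 = 1017721.7
EOQ = sqrt(1017721.7) = 1008.8 units

1008.8 units


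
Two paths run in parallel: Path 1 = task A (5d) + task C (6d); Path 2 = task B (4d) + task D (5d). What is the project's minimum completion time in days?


Path 1 = 5 + 6 = 11 days
Path 2 = 4 + 5 = 9 days
Duration = max(11, 9) = 11 days

11 days


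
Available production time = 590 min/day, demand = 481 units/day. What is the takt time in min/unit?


Formula: Takt Time = Available Production Time / Customer Demand
Takt = 590 min/day / 481 units/day
Takt = 1.23 min/unit

1.23 min/unit


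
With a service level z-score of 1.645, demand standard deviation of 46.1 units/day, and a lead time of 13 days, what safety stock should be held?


Formula: SS = z * sigma_d * sqrt(LT)
sqrt(LT) = sqrt(13) = 3.6056
SS = 1.645 * 46.1 * 3.6056
SS = 273.4 units

273.4 units


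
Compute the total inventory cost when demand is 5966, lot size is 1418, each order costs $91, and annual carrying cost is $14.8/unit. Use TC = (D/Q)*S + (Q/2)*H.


TC = 5966/1418 * 91 + 1418/2 * 14.8

$10876.07


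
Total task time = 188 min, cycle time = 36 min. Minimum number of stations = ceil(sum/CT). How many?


Formula: N_min = ceil(Sum of Task Times / Cycle Time)
N_min = ceil(188 min / 36 min) = ceil(5.2222)
N_min = 6 stations

6


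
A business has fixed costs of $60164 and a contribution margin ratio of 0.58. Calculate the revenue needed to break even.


Formula: BER = Fixed Costs / Contribution Margin Ratio
BER = $60164 / 0.58
BER = $103731.03 (to the nearest cent)

$103731.03


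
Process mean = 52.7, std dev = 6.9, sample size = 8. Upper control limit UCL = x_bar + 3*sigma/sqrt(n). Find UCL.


UCL = 52.7 + 3 * 6.9 / sqrt(8)

60.02


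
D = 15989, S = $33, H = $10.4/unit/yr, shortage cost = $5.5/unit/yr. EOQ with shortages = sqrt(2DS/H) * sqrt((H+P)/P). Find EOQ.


Formula: EOQ* = sqrt(2DS/H) * sqrt((H+P)/P)
Base EOQ = sqrt(2*15989*33/10.4) = 318.54 units
Correction = sqrt((10.4+5.5)/5.5) = 1.70027
EOQ* = 318.54 * 1.70027 = 541.6 units

541.6 units


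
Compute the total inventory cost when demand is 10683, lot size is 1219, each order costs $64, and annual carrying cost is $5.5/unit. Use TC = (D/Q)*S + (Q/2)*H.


TC = 10683/1219 * 64 + 1219/2 * 5.5

$3913.13


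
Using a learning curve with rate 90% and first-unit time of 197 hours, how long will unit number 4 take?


Formula: T_n = T_1 * (learning_rate)^(log2(n)) where learning_rate = rate/100
Doublings = log2(4) = 2
T_n = 197 * 0.9^2
T_n = 197 * 0.81 = 159.6 hours

159.6 hours


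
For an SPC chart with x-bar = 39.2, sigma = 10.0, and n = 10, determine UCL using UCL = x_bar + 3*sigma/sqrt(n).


UCL = 39.2 + 3 * 10.0 / sqrt(10)

48.69


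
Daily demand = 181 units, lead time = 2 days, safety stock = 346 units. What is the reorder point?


Formula: ROP = (Daily Demand * Lead Time) + Safety Stock
Demand during lead time = 181 * 2 = 362 units
ROP = 362 + 346 = 708 units

708 units


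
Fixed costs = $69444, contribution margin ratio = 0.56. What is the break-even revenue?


Formula: BER = Fixed Costs / Contribution Margin Ratio
BER = $69444 / 0.56
BER = $124007.14 (to the nearest cent)

$124007.14


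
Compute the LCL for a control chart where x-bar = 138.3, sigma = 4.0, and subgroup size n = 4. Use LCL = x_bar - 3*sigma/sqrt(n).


LCL = 138.3 - 3 * 4.0 / sqrt(4)

132.3


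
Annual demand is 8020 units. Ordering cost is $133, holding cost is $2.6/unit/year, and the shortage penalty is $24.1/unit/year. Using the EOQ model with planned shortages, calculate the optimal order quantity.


Formula: EOQ* = sqrt(2DS/H) * sqrt((H+P)/P)
Base EOQ = sqrt(2*8020*133/2.6) = 905.82 units
Correction = sqrt((2.6+24.1)/24.1) = 1.05256
EOQ* = 905.82 * 1.05256 = 953.4 units

953.4 units


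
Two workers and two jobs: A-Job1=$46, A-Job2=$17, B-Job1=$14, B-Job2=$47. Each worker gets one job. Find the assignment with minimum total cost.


Option 1: A->1 + B->2 = $46 + $47 = $93
Option 2: A->2 + B->1 = $17 + $14 = $31
Min cost = min($93, $31) = $31

$31


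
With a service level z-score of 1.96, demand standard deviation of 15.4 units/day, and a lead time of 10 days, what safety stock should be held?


Formula: SS = z * sigma_d * sqrt(LT)
sqrt(LT) = sqrt(10) = 3.1623
SS = 1.96 * 15.4 * 3.1623
SS = 95.5 units

95.5 units


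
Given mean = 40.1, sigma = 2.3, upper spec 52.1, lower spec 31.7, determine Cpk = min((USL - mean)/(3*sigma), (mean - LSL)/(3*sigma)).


Cpu = (52.1 - 40.1) / (3 * 2.3) = 1.74
Cpl = (40.1 - 31.7) / (3 * 2.3) = 1.22
Cpk = min(1.74, 1.22) = 1.22

1.22


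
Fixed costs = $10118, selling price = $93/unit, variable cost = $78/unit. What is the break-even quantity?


Formula: BEQ = Fixed Costs / (Price - Variable Cost)
Contribution margin = $93 - $78 = $15/unit
BEQ = ceil($10118 / $15/unit) = ceil(674.53) = 675 units

675 units


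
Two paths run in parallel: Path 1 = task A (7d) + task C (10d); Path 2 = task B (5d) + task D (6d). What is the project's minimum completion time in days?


Path 1 = 7 + 10 = 17 days
Path 2 = 5 + 6 = 11 days
Duration = max(17, 11) = 17 days

17 days


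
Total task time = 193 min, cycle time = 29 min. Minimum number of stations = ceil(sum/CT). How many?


Formula: N_min = ceil(Sum of Task Times / Cycle Time)
N_min = ceil(193 min / 29 min) = ceil(6.6552)
N_min = 7 stations

7


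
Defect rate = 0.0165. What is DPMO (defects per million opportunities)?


DPMO = defect_rate * 1000000 = 0.0165 * 1000000

16500


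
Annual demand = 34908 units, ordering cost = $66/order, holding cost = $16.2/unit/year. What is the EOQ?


Formula: EOQ = sqrt(2 * D * S / H)
Numerator: 2 * 34908 * 66 = 4607856
2DS/H = 4607856 / 16.2 = 284435.6
EOQ = sqrt(284435.6) = 533.3 units

533.3 units


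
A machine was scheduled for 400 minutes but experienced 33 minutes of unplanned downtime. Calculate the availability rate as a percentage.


Formula: Availability = (Planned Time - Downtime) / Planned Time * 100
Uptime = 400 - 33 = 367 min
Availability = 367 / 400 * 100 = 91.8%

91.8%


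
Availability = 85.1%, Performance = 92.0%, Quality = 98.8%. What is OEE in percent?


Formula: OEE = Availability * Performance * Quality / 10000
A * P = 85.1% * 92.0% / 100 = 78.29%
OEE = 78.29% * 98.8% / 100 = 77.4%

77.4%


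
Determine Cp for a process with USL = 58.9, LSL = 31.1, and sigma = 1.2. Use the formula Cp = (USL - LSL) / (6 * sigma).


Cp = (58.9 - 31.1) / (6 * 1.2)

3.86


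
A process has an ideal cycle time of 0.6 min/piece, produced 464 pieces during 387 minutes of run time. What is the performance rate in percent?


Formula: Performance = (Ideal CT * Total Count) / Run Time * 100
Ideal output time = 0.6 * 464 = 278.4 min
Performance = 278.4 / 387 * 100 = 71.9%

71.9%


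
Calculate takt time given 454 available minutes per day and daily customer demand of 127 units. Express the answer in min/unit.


Formula: Takt Time = Available Production Time / Customer Demand
Takt = 454 min/day / 127 units/day
Takt = 3.57 min/unit

3.57 min/unit


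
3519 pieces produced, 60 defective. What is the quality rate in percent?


Formula: Quality Rate = Good Pieces / Total Pieces * 100
Good pieces = 3519 - 60 = 3459
QR = 3459 / 3519 * 100 = 98.3%

98.3%


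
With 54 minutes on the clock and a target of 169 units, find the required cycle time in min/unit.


Formula: CT = Available Time / Number of Units
CT = 54 min / 169 units
CT = 0.32 min/unit

0.32 min/unit


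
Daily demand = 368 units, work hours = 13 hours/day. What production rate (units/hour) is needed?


Formula: Production Rate = Daily Demand / Available Hours
Rate = 368 units/day / 13 hours/day
Rate = 28.3 units/hour

28.3 units/hour


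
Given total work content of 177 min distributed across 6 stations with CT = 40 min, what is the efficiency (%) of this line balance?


Formula: Efficiency = Sum of Task Times / (N_stations * CT) * 100
Total station capacity = 6 stations * 40 min = 240 min
Efficiency = 177 / 240 * 100 = 73.8%

73.8%


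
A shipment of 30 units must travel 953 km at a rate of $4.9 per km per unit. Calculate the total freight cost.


TC = dist * cost * units = 953 * 4.9 * 30 = $140091.00

$140091.00


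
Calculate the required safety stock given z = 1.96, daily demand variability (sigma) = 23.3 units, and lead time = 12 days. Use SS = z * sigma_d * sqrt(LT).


Formula: SS = z * sigma_d * sqrt(LT)
sqrt(LT) = sqrt(12) = 3.4641
SS = 1.96 * 23.3 * 3.4641
SS = 158.2 units

158.2 units


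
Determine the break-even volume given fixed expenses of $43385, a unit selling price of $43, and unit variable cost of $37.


Formula: BEQ = Fixed Costs / (Price - Variable Cost)
Contribution margin = $43 - $37 = $6/unit
BEQ = ceil($43385 / $6/unit) = ceil(7230.83) = 7231 units

7231 units


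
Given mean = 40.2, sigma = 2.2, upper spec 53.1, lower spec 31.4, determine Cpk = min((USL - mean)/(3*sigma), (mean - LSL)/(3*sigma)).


Cpu = (53.1 - 40.2) / (3 * 2.2) = 1.95
Cpl = (40.2 - 31.4) / (3 * 2.2) = 1.33
Cpk = min(1.95, 1.33) = 1.33

1.33


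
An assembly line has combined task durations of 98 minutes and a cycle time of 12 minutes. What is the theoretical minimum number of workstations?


Formula: N_min = ceil(Sum of Task Times / Cycle Time)
N_min = ceil(98 min / 12 min) = ceil(8.1667)
N_min = 9 stations

9


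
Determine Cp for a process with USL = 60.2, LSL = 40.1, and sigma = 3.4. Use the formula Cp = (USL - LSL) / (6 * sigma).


Cp = (60.2 - 40.1) / (6 * 3.4)

0.99


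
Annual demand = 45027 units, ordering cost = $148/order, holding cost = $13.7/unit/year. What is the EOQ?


Formula: EOQ = sqrt(2 * D * S / H)
Numerator: 2 * 45027 * 148 = 13327992
2DS/H = 13327992 / 13.7 = 972846.1
EOQ = sqrt(972846.1) = 986.3 units

986.3 units


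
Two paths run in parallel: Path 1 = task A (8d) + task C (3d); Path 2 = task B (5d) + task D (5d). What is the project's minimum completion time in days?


Path 1 = 8 + 3 = 11 days
Path 2 = 5 + 5 = 10 days
Duration = max(11, 10) = 11 days

11 days


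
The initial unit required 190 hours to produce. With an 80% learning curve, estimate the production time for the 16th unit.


Formula: T_n = T_1 * (learning_rate)^(log2(n)) where learning_rate = rate/100
Doublings = log2(16) = 4
T_n = 190 * 0.8^4
T_n = 190 * 0.4096 = 77.8 hours

77.8 hours


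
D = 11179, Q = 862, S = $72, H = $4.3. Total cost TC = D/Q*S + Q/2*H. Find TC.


TC = 11179/862 * 72 + 862/2 * 4.3

$2787.04


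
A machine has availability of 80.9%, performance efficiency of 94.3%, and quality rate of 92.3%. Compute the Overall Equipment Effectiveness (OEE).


Formula: OEE = Availability * Performance * Quality / 10000
A * P = 80.9% * 94.3% / 100 = 76.29%
OEE = 76.29% * 92.3% / 100 = 70.4%

70.4%


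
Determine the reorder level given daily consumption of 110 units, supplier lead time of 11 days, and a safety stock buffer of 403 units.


Formula: ROP = (Daily Demand * Lead Time) + Safety Stock
Demand during lead time = 110 * 11 = 1210 units
ROP = 1210 + 403 = 1613 units

1613 units


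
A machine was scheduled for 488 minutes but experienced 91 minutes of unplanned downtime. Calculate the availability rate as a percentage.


Formula: Availability = (Planned Time - Downtime) / Planned Time * 100
Uptime = 488 - 91 = 397 min
Availability = 397 / 488 * 100 = 81.4%

81.4%


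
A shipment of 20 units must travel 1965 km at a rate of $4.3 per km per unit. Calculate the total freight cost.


TC = dist * cost * units = 1965 * 4.3 * 20 = $168990.00

$168990.00


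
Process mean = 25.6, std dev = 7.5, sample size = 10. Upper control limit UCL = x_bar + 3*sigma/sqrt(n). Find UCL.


UCL = 25.6 + 3 * 7.5 / sqrt(10)

32.72


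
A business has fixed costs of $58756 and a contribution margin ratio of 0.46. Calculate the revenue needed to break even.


Formula: BER = Fixed Costs / Contribution Margin Ratio
BER = $58756 / 0.46
BER = $127730.43 (to the nearest cent)

$127730.43


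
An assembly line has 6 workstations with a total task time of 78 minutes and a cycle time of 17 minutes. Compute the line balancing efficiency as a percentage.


Formula: Efficiency = Sum of Task Times / (N_stations * CT) * 100
Total station capacity = 6 stations * 17 min = 102 min
Efficiency = 78 / 102 * 100 = 76.5%

76.5%


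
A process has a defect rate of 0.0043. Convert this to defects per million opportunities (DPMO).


DPMO = defect_rate * 1000000 = 0.0043 * 1000000

4300


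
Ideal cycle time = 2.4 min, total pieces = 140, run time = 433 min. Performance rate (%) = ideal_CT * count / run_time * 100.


Formula: Performance = (Ideal CT * Total Count) / Run Time * 100
Ideal output time = 2.4 * 140 = 336.0 min
Performance = 336.0 / 433 * 100 = 77.6%

77.6%


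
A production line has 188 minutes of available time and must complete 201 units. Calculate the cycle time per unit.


Formula: CT = Available Time / Number of Units
CT = 188 min / 201 units
CT = 0.94 min/unit

0.94 min/unit


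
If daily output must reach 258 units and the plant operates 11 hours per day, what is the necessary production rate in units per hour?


Formula: Production Rate = Daily Demand / Available Hours
Rate = 258 units/day / 11 hours/day
Rate = 23.5 units/hour

23.5 units/hour


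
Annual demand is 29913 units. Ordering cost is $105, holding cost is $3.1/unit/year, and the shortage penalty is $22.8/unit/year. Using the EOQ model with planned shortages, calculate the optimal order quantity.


Formula: EOQ* = sqrt(2DS/H) * sqrt((H+P)/P)
Base EOQ = sqrt(2*29913*105/3.1) = 1423.5 units
Correction = sqrt((3.1+22.8)/22.8) = 1.06582
EOQ* = 1423.5 * 1.06582 = 1517.2 units

1517.2 units


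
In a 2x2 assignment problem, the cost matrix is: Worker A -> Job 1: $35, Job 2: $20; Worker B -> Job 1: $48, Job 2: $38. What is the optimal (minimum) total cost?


Option 1: A->1 + B->2 = $35 + $38 = $73
Option 2: A->2 + B->1 = $20 + $48 = $68
Min cost = min($73, $68) = $68

$68


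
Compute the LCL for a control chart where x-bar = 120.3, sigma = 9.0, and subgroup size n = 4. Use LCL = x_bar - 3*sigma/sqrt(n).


LCL = 120.3 - 3 * 9.0 / sqrt(4)

106.8


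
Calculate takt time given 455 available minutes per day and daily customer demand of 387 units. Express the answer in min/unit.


Formula: Takt Time = Available Production Time / Customer Demand
Takt = 455 min/day / 387 units/day
Takt = 1.18 min/unit

1.18 min/unit


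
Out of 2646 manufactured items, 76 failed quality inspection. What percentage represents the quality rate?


Formula: Quality Rate = Good Pieces / Total Pieces * 100
Good pieces = 2646 - 76 = 2570
QR = 2570 / 2646 * 100 = 97.1%

97.1%


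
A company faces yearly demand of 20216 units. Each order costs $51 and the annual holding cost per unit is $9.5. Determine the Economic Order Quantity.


Formula: EOQ = sqrt(2 * D * S / H)
Numerator: 2 * 20216 * 51 = 2062032
2DS/H = 2062032 / 9.5 = 217056.0
EOQ = sqrt(217056.0) = 465.9 units

465.9 units


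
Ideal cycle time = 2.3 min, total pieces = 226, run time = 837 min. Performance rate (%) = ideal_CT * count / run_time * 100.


Formula: Performance = (Ideal CT * Total Count) / Run Time * 100
Ideal output time = 2.3 * 226 = 519.8 min
Performance = 519.8 / 837 * 100 = 62.1%

62.1%


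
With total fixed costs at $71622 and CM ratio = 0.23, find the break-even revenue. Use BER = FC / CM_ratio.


Formula: BER = Fixed Costs / Contribution Margin Ratio
BER = $71622 / 0.23
BER = $311400.00 (to the nearest cent)

$311400.00


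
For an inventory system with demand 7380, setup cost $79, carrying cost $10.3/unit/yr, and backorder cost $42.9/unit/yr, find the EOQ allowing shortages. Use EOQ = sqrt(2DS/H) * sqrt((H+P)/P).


Formula: EOQ* = sqrt(2DS/H) * sqrt((H+P)/P)
Base EOQ = sqrt(2*7380*79/10.3) = 336.46 units
Correction = sqrt((10.3+42.9)/42.9) = 1.11359
EOQ* = 336.46 * 1.11359 = 374.7 units

374.7 units


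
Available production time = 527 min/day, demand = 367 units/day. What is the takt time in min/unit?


Formula: Takt Time = Available Production Time / Customer Demand
Takt = 527 min/day / 367 units/day
Takt = 1.44 min/unit

1.44 min/unit


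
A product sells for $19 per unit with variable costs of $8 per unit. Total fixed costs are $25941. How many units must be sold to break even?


Formula: BEQ = Fixed Costs / (Price - Variable Cost)
Contribution margin = $19 - $8 = $11/unit
BEQ = ceil($25941 / $11/unit) = ceil(2358.27) = 2359 units

2359 units


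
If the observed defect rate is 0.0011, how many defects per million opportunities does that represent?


DPMO = defect_rate * 1000000 = 0.0011 * 1000000

1100


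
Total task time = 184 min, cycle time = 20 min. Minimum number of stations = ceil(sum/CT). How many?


Formula: N_min = ceil(Sum of Task Times / Cycle Time)
N_min = ceil(184 min / 20 min) = ceil(9.2)
N_min = 10 stations

10


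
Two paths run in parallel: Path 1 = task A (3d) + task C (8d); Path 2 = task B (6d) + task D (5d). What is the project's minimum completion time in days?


Path 1 = 3 + 8 = 11 days
Path 2 = 6 + 5 = 11 days
Duration = max(11, 11) = 11 days

11 days


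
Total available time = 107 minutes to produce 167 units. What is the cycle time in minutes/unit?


Formula: CT = Available Time / Number of Units
CT = 107 min / 167 units
CT = 0.64 min/unit

0.64 min/unit


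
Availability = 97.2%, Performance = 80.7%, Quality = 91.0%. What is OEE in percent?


Formula: OEE = Availability * Performance * Quality / 10000
A * P = 97.2% * 80.7% / 100 = 78.44%
OEE = 78.44% * 91.0% / 100 = 71.4%

71.4%


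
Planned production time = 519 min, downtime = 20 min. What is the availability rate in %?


Formula: Availability = (Planned Time - Downtime) / Planned Time * 100
Uptime = 519 - 20 = 499 min
Availability = 499 / 519 * 100 = 96.1%

96.1%


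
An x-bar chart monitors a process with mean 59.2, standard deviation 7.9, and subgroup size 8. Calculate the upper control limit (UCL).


UCL = 59.2 + 3 * 7.9 / sqrt(8)

67.58


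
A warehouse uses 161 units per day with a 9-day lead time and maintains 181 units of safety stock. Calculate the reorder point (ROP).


Formula: ROP = (Daily Demand * Lead Time) + Safety Stock
Demand during lead time = 161 * 9 = 1449 units
ROP = 1449 + 181 = 1630 units

1630 units


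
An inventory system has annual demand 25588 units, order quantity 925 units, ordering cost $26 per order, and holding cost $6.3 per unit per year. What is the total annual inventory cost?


TC = 25588/925 * 26 + 925/2 * 6.3

$3632.98


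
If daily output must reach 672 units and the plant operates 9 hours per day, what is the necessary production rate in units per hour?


Formula: Production Rate = Daily Demand / Available Hours
Rate = 672 units/day / 9 hours/day
Rate = 74.7 units/hour

74.7 units/hour


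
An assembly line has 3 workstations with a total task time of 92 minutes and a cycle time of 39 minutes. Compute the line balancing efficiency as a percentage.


Formula: Efficiency = Sum of Task Times / (N_stations * CT) * 100
Total station capacity = 3 stations * 39 min = 117 min
Efficiency = 92 / 117 * 100 = 78.6%

78.6%


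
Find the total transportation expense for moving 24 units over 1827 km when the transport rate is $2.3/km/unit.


TC = dist * cost * units = 1827 * 2.3 * 24 = $100850.40

$100850.40


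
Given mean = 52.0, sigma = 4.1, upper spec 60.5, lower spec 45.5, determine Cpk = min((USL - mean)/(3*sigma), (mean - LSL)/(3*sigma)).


Cpu = (60.5 - 52.0) / (3 * 4.1) = 0.69
Cpl = (52.0 - 45.5) / (3 * 4.1) = 0.53
Cpk = min(0.69, 0.53) = 0.53

0.53


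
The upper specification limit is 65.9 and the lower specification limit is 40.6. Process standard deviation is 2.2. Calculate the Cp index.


Cp = (65.9 - 40.6) / (6 * 2.2)

1.92


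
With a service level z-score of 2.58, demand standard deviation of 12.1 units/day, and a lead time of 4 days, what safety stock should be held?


Formula: SS = z * sigma_d * sqrt(LT)
sqrt(LT) = sqrt(4) = 2.0
SS = 2.58 * 12.1 * 2.0
SS = 62.4 units

62.4 units


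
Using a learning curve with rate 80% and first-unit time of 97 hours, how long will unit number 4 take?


Formula: T_n = T_1 * (learning_rate)^(log2(n)) where learning_rate = rate/100
Doublings = log2(4) = 2
T_n = 97 * 0.8^2
T_n = 97 * 0.64 = 62.1 hours

62.1 hours


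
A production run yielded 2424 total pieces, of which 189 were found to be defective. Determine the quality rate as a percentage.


Formula: Quality Rate = Good Pieces / Total Pieces * 100
Good pieces = 2424 - 189 = 2235
QR = 2235 / 2424 * 100 = 92.2%

92.2%


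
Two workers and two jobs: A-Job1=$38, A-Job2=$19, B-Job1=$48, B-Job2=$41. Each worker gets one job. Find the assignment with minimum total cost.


Option 1: A->1 + B->2 = $38 + $41 = $79
Option 2: A->2 + B->1 = $19 + $48 = $67
Min cost = min($79, $67) = $67

$67


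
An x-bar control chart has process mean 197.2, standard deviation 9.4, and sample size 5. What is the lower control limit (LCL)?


LCL = 197.2 - 3 * 9.4 / sqrt(5)

184.59


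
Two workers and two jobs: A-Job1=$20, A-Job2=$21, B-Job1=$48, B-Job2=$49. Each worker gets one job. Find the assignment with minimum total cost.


Option 1: A->1 + B->2 = $20 + $49 = $69
Option 2: A->2 + B->1 = $21 + $48 = $69
Min cost = min($69, $69) = $69

$69


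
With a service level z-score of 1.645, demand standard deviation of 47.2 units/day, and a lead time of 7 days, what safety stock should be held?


Formula: SS = z * sigma_d * sqrt(LT)
sqrt(LT) = sqrt(7) = 2.6458
SS = 1.645 * 47.2 * 2.6458
SS = 205.4 units

205.4 units


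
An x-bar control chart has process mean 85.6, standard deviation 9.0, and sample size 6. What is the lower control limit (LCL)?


LCL = 85.6 - 3 * 9.0 / sqrt(6)

74.58


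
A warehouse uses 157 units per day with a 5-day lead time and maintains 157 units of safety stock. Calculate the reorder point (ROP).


Formula: ROP = (Daily Demand * Lead Time) + Safety Stock
Demand during lead time = 157 * 5 = 785 units
ROP = 785 + 157 = 942 units

942 units


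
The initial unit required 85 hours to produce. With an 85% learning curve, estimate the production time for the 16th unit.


Formula: T_n = T_1 * (learning_rate)^(log2(n)) where learning_rate = rate/100
Doublings = log2(16) = 4
T_n = 85 * 0.85^4
T_n = 85 * 0.522 = 44.4 hours

44.4 hours


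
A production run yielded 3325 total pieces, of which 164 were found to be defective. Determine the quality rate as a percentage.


Formula: Quality Rate = Good Pieces / Total Pieces * 100
Good pieces = 3325 - 164 = 3161
QR = 3161 / 3325 * 100 = 95.1%

95.1%


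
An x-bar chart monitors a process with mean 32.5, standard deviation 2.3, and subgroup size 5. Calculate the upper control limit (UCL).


UCL = 32.5 + 3 * 2.3 / sqrt(5)

35.59


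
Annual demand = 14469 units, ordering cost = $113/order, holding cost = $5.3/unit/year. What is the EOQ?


Formula: EOQ = sqrt(2 * D * S / H)
Numerator: 2 * 14469 * 113 = 3269994
2DS/H = 3269994 / 5.3 = 616980.0
EOQ = sqrt(616980.0) = 785.5 units

785.5 units


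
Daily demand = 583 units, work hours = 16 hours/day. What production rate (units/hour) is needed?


Formula: Production Rate = Daily Demand / Available Hours
Rate = 583 units/day / 16 hours/day
Rate = 36.4 units/hour

36.4 units/hour


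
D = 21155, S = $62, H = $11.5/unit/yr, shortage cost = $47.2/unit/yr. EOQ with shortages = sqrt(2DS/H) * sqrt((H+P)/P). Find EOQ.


Formula: EOQ* = sqrt(2DS/H) * sqrt((H+P)/P)
Base EOQ = sqrt(2*21155*62/11.5) = 477.6 units
Correction = sqrt((11.5+47.2)/47.2) = 1.11519
EOQ* = 477.6 * 1.11519 = 532.6 units

532.6 units
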